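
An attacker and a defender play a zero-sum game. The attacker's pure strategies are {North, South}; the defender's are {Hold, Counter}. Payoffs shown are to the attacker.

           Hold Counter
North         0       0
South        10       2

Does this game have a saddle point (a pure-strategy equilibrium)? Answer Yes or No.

Row minima: North → 0, South → 2; maximin = 2.
Column maxima: Hold → 10, Counter → 2; minimax = 2.
maximin = minimax = 2, so a saddle point exists.

Yes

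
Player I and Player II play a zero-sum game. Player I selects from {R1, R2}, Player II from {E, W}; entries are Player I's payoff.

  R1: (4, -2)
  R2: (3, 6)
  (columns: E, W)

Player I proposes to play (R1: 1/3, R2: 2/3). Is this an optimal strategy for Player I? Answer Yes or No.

Yes

Against E this mix gives (1/3)·4 + (2/3)·3 = 10/3.
Against W this mix gives (1/3)·(-2) + (2/3)·6 = 10/3.
All of Player II's active replies (E, W) yield 10/3, and no column does worse for Player I. The mix makes Player II indifferent and guarantees 10/3, so it is optimal.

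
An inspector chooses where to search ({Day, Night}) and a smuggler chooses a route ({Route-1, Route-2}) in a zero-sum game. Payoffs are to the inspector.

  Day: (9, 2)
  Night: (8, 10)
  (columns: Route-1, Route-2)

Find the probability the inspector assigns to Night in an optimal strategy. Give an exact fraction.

Row minima: Day → 2, Night → 8; maximin = 8.
Column maxima: Route-1 → 9, Route-2 → 10; minimax = 9.
8 ≠ 9, so there is no saddle point; optimal play is mixed.
Let the inspector play Day with probability p. Expected payoff against Route-1: 9p + 8(1−p) = p + 8; against Route-2: 2p + 10(1−p) = −8p + 10.
Setting these equal: p + 8 = −8p + 10 ⇒ 9p = 2 ⇒ p = 2/9, and the value is (1)·(2/9) + 8 = 74/9.
For the smuggler: with q = P(Route-1), equating Day's and Night's payoffs gives 7q + 2 = −2q + 10 ⇒ q = 8/9.

7/9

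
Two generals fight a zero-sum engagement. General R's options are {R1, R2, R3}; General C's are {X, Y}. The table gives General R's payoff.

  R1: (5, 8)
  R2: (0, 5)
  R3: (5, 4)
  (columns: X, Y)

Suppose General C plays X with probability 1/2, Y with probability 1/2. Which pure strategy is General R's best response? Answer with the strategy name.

R1

Expected payoff of R1: (1/2)·5 + (1/2)·8 = 13/2.
Expected payoff of R2: (1/2)·0 + (1/2)·5 = 5/2.
Expected payoff of R3: (1/2)·5 + (1/2)·4 = 9/2.
The largest is 13/2, so General R's best response is R1.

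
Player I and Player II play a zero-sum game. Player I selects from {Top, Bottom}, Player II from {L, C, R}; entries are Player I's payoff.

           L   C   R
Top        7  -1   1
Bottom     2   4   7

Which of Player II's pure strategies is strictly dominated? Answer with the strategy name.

R

C holds Player I's payoff strictly below R in every row: -1 < 1, 4 < 7.
So R is strictly dominated for Player II.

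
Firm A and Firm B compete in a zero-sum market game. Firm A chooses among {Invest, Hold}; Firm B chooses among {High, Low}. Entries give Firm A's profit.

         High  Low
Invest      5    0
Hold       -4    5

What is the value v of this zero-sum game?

25/14

Row minima: Invest → 0, Hold → -4; maximin = 0.
Column maxima: High → 5, Low → 5; minimax = 5.
0 ≠ 5, so there is no saddle point; optimal play is mixed.
Let Firm A play Invest with probability p. Expected payoff against High: 5p + (-4)(1−p) = 9p − 4; against Low: 0p + 5(1−p) = −5p + 5.
Setting these equal: 9p − 4 = −5p + 5 ⇒ 14p = 9 ⇒ p = 9/14, and the value is (9)·(9/14) − 4 = 25/14.
For Firm B: with q = P(High), equating Invest's and Hold's payoffs gives 5q = −9q + 5 ⇒ q = 5/14.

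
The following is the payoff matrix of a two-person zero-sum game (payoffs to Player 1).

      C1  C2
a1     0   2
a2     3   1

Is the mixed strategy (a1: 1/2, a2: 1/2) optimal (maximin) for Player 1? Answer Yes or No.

Against C1 this mix gives (1/2)·0 + (1/2)·3 = 3/2.
Against C2 this mix gives (1/2)·2 + (1/2)·1 = 3/2.
All of Player 2's active replies (C1, C2) yield 3/2, and no column does worse for Player 1. The mix makes Player 2 indifferent and guarantees 3/2, so it is optimal.

Yes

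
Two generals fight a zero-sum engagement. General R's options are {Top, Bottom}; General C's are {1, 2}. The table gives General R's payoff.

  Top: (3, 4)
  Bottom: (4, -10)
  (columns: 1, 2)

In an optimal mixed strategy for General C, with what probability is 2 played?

1/15

Row minima: Top → 3, Bottom → -10; maximin = 3.
Column maxima: 1 → 4, 2 → 4; minimax = 4.
3 ≠ 4, so there is no saddle point; optimal play is mixed.
Let General R play Top with probability p. Expected payoff against 1: 3p + 4(1−p) = −p + 4; against 2: 4p + (-10)(1−p) = 14p − 10.
Setting these equal: −p + 4 = 14p − 10 ⇒ −15p = -14 ⇒ p = 14/15, and the value is (-1)·(14/15) + 4 = 46/15.
For General C: with q = P(1), equating Top's and Bottom's payoffs gives −q + 4 = 14q − 10 ⇒ q = 14/15.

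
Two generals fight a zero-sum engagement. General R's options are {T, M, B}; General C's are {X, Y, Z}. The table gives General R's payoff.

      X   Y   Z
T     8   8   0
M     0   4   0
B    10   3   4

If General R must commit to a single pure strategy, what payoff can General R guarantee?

3

Row minima: T → 0, M → 0, B → 3.
The best of these is 3.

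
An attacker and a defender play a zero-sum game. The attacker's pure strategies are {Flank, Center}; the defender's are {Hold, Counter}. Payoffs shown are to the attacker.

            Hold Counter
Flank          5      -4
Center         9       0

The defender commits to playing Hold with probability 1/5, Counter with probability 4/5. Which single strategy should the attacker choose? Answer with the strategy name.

Expected payoff of Flank: (1/5)·5 + (4/5)·(-4) = -11/5.
Expected payoff of Center: (1/5)·9 + (4/5)·0 = 9/5.
The largest is 9/5, so the attacker's best response is Center.

Center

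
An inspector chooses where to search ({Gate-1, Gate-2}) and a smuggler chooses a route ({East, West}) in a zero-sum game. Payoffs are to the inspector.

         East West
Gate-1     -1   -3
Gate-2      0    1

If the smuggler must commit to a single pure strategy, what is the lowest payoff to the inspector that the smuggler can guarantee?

0

Column maxima: East → 0, West → 1.
The smallest of these is 0.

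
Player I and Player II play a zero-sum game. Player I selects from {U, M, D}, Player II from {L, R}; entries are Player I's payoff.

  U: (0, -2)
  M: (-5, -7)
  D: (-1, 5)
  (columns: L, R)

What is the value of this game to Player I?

Row minima: U → -2, M → -7, D → -1; maximin = -1.
Column maxima: L → 0, R → 5; minimax = 0.
-1 ≠ 0, so there is no saddle point; optimal play is mixed.
M is strictly dominated by U, so Player I never plays it.
On the remaining 2×2 (U, D vs L, R):
Let Player I play U with probability p. Expected payoff against L: 0p + (-1)(1−p) = p − 1; against R: (-2)p + 5(1−p) = −7p + 5.
Setting these equal: p − 1 = −7p + 5 ⇒ 8p = 6 ⇒ p = 3/4, and the value is (1)·(3/4) − 1 = -1/4.
For Player II: with q = P(L), equating U's and D's payoffs gives 2q − 2 = −6q + 5 ⇒ q = 7/8.

-1/4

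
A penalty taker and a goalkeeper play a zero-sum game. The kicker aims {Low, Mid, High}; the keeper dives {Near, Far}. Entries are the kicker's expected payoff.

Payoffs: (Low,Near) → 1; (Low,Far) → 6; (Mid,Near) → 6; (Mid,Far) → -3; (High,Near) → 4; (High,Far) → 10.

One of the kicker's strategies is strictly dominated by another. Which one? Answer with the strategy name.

High gives a strictly higher payoff than Low against every column: 4 > 1, 10 > 6.
So Low is strictly dominated and the kicker never plays it.

Low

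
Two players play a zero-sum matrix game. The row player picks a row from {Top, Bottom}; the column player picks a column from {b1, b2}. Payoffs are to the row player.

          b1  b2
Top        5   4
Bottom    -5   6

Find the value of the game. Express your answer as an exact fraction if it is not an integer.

Row minima: Top → 4, Bottom → -5; maximin = 4.
Column maxima: b1 → 5, b2 → 6; minimax = 5.
4 ≠ 5, so there is no saddle point; optimal play is mixed.
Let the row player play Top with probability p. Expected payoff against b1: 5p + (-5)(1−p) = 10p − 5; against b2: 4p + 6(1−p) = −2p + 6.
Setting these equal: 10p − 5 = −2p + 6 ⇒ 12p = 11 ⇒ p = 11/12, and the value is (10)·(11/12) − 5 = 25/6.
For the column player: with q = P(b1), equating Top's and Bottom's payoffs gives q + 4 = −11q + 6 ⇒ q = 1/6.

25/6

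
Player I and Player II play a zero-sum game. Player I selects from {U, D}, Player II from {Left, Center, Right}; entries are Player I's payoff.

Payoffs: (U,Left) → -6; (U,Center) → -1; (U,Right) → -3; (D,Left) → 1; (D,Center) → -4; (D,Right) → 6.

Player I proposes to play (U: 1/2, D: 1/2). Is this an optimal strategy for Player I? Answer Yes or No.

Yes

Against Left this mix gives (1/2)·(-6) + (1/2)·1 = -5/2.
Against Center this mix gives (1/2)·(-1) + (1/2)·(-4) = -5/2.
Against Right this mix gives (1/2)·(-3) + (1/2)·6 = 3/2.
All of Player II's active replies (Left, Center) yield -5/2, and no column does worse for Player I. The mix makes Player II indifferent and guarantees -5/2, so it is optimal.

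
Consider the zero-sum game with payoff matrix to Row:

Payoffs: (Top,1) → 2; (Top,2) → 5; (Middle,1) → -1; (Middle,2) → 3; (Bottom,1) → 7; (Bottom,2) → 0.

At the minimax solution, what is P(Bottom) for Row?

Row minima: Top → 2, Middle → -1, Bottom → 0; maximin = 2.
Column maxima: 1 → 7, 2 → 5; minimax = 5.
2 ≠ 5, so there is no saddle point; optimal play is mixed.
Middle is strictly dominated by Top, so Row never plays it.
On the remaining 2×2 (Top, Bottom vs 1, 2):
Let Row play Top with probability p. Expected payoff against 1: 2p + 7(1−p) = −5p + 7; against 2: 5p + 0(1−p) = 5p.
Setting these equal: −5p + 7 = 5p ⇒ −10p = -7 ⇒ p = 7/10, and the value is (-5)·(7/10) + 7 = 7/2.
For Column: with q = P(1), equating Top's and Bottom's payoffs gives −3q + 5 = 7q ⇒ q = 1/2.

3/10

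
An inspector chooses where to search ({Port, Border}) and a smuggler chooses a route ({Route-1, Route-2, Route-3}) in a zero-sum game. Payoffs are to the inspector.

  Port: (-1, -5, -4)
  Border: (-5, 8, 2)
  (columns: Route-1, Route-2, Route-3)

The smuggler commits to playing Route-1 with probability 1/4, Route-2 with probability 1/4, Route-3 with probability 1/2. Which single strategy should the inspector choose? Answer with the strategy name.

Border

Expected payoff of Port: (1/4)·(-1) + (1/4)·(-5) + (1/2)·(-4) = -7/2.
Expected payoff of Border: (1/4)·(-5) + (1/4)·8 + (1/2)·2 = 7/4.
The largest is 7/4, so the inspector's best response is Border.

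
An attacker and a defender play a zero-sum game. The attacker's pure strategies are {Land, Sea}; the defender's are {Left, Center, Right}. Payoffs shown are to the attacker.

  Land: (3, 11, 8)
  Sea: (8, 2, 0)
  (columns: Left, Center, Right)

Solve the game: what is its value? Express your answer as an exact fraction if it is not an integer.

64/13

Row minima: Land → 3, Sea → 0; maximin = 3.
Column maxima: Left → 8, Center → 11, Right → 8; minimax = 8.
3 ≠ 8, so there is no saddle point; optimal play is mixed.
Center is strictly dominated by Right (it gives the attacker strictly more in every row), so the defender never plays it.
On the remaining 2×2 (Land, Sea vs Left, Right):
Let the attacker play Land with probability p. Expected payoff against Left: 3p + 8(1−p) = −5p + 8; against Right: 8p + 0(1−p) = 8p.
Setting these equal: −5p + 8 = 8p ⇒ −13p = -8 ⇒ p = 8/13, and the value is (-5)·(8/13) + 8 = 64/13.
For the defender: with q = P(Left), equating Land's and Sea's payoffs gives −5q + 8 = 8q ⇒ q = 8/13.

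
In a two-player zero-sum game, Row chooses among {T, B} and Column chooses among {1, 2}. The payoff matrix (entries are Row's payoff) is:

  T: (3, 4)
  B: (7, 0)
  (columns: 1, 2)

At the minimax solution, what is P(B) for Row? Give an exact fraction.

Row minima: T → 3, B → 0; maximin = 3.
Column maxima: 1 → 7, 2 → 4; minimax = 4.
3 ≠ 4, so there is no saddle point; optimal play is mixed.
Let Row play T with probability p. Expected payoff against 1: 3p + 7(1−p) = −4p + 7; against 2: 4p + 0(1−p) = 4p.
Setting these equal: −4p + 7 = 4p ⇒ −8p = -7 ⇒ p = 7/8, and the value is (-4)·(7/8) + 7 = 7/2.
For Column: with q = P(1), equating T's and B's payoffs gives −q + 4 = 7q ⇒ q = 1/2.

1/8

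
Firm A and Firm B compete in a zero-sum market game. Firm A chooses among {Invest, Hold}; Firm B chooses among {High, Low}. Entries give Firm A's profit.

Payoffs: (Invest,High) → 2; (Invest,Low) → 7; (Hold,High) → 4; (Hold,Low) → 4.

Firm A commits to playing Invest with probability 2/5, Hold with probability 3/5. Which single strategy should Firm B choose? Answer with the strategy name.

If Firm B plays High, Firm A's expected payoff is (2/5)·2 + (3/5)·4 = 16/5.
If Firm B plays Low, Firm A's expected payoff is (2/5)·7 + (3/5)·4 = 26/5.
Firm B minimizes Firm A's payoff; the smallest is 16/5, so the best response is High.

High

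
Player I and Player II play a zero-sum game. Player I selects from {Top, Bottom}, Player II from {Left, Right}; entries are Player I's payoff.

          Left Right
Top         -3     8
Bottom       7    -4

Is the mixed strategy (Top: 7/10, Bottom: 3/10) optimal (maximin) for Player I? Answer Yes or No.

Against Left this mix gives (7/10)·(-3) + (3/10)·7 = 0.
Against Right this mix gives (7/10)·8 + (3/10)·(-4) = 22/5.
Player II will play Left, holding Player I to 0. Shifting weight toward the row that does better against Left would raise this floor (the equalizing mix achieves 2 against both Left and Right), so the proposed strategy is not optimal.

No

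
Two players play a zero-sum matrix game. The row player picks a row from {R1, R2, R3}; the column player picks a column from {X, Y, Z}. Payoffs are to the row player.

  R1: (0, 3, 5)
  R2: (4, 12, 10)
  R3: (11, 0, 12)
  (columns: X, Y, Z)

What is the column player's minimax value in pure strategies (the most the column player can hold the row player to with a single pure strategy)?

Column maxima: X → 11, Y → 12, Z → 12.
The smallest of these is 11.

11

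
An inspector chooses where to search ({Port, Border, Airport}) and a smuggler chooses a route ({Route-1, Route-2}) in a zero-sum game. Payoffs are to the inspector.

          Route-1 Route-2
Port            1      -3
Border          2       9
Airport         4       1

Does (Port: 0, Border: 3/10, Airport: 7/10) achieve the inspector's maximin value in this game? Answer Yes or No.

Against Route-1 this mix gives (3/10)·2 + (7/10)·4 = 17/5.
Against Route-2 this mix gives (3/10)·9 + (7/10)·1 = 17/5.
All of the smuggler's active replies (Route-1, Route-2) yield 17/5, and no column does worse for the inspector. The mix makes the smuggler indifferent and guarantees 17/5, so it is optimal.

Yes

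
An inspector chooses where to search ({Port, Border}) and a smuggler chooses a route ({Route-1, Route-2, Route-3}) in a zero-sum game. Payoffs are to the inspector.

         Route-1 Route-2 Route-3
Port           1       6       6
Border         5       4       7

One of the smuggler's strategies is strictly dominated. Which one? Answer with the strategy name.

Route-1 holds the inspector's payoff strictly below Route-3 in every row: 1 < 6, 5 < 7.
So Route-3 is strictly dominated for the smuggler.

Route-3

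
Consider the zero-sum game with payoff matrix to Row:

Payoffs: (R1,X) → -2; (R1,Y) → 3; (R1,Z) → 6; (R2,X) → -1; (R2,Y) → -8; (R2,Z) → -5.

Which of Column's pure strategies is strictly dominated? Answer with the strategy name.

Z

Y holds Row's payoff strictly below Z in every row: 3 < 6, -8 < -5.
So Z is strictly dominated for Column.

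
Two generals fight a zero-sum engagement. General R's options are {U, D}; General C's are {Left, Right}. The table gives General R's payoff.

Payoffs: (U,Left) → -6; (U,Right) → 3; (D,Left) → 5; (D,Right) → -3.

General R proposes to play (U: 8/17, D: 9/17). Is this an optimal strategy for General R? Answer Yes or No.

Yes

Against Left this mix gives (8/17)·(-6) + (9/17)·5 = -3/17.
Against Right this mix gives (8/17)·3 + (9/17)·(-3) = -3/17.
All of General C's active replies (Left, Right) yield -3/17, and no column does worse for General R. The mix makes General C indifferent and guarantees -3/17, so it is optimal.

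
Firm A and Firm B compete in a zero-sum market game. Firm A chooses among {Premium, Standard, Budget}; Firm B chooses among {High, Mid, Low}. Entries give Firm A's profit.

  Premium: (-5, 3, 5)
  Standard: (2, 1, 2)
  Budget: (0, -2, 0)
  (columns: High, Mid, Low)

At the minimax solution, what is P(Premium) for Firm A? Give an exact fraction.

1/9

Row minima: Premium → -5, Standard → 1, Budget → -2; maximin = 1.
Column maxima: High → 2, Mid → 3, Low → 5; minimax = 2.
1 ≠ 2, so there is no saddle point; optimal play is mixed.
Budget is strictly dominated by Standard, so Firm A never plays it.
Low is strictly dominated by Mid (it gives Firm A strictly more in every row), so Firm B never plays it.
On the remaining 2×2 (Premium, Standard vs High, Mid):
Let Firm A play Premium with probability p. Expected payoff against High: (-5)p + 2(1−p) = −7p + 2; against Mid: 3p + 1(1−p) = 2p + 1.
Setting these equal: −7p + 2 = 2p + 1 ⇒ −9p = -1 ⇒ p = 1/9, and the value is (-7)·(1/9) + 2 = 11/9.
For Firm B: with q = P(High), equating Premium's and Standard's payoffs gives −8q + 3 = q + 1 ⇒ q = 2/9.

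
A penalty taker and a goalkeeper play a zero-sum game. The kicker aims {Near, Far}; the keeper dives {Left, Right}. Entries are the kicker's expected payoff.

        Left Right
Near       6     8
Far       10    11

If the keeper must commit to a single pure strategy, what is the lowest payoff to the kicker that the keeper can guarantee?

10

Column maxima: Left → 10, Right → 11.
The smallest of these is 10.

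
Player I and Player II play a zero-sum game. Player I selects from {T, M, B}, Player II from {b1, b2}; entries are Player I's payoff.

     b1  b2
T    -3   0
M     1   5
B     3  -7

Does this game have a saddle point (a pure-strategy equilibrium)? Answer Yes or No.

Row minima: T → -3, M → 1, B → -7; maximin = 1.
Column maxima: b1 → 3, b2 → 5; minimax = 3.
1 ≠ 3, so no pure-strategy equilibrium exists.

No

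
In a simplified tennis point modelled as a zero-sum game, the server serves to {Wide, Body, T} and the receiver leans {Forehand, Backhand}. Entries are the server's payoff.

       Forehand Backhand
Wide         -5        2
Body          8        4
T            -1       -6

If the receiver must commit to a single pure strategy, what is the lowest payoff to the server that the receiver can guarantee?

4

Column maxima: Forehand → 8, Backhand → 4.
The smallest of these is 4.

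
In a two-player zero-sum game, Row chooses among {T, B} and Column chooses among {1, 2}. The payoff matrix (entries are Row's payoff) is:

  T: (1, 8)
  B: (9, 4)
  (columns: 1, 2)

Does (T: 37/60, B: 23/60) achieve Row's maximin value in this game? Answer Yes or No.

No

Against 1 this mix gives (37/60)·1 + (23/60)·9 = 61/15.
Against 2 this mix gives (37/60)·8 + (23/60)·4 = 97/15.
Column will play 1, holding Row to 61/15. Shifting weight toward the row that does better against 1 would raise this floor (the equalizing mix achieves 17/3 against both 1 and 2), so the proposed strategy is not optimal.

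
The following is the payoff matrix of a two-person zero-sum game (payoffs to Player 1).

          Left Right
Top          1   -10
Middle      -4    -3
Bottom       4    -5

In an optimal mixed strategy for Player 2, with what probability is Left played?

1/5

Row minima: Top → -10, Middle → -4, Bottom → -5; maximin = -4.
Column maxima: Left → 4, Right → -3; minimax = -3.
-4 ≠ -3, so there is no saddle point; optimal play is mixed.
Top is strictly dominated by Bottom, so Player 1 never plays it.
On the remaining 2×2 (Middle, Bottom vs Left, Right):
Let Player 1 play Middle with probability p. Expected payoff against Left: (-4)p + 4(1−p) = −8p + 4; against Right: (-3)p + (-5)(1−p) = 2p − 5.
Setting these equal: −8p + 4 = 2p − 5 ⇒ −10p = -9 ⇒ p = 9/10, and the value is (-8)·(9/10) + 4 = -16/5.
For Player 2: with q = P(Left), equating Middle's and Bottom's payoffs gives −q − 3 = 9q − 5 ⇒ q = 1/5.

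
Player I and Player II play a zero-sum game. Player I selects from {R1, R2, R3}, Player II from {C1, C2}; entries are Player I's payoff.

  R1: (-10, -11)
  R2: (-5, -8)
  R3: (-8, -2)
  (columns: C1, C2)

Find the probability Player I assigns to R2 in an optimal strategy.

2/3

Row minima: R1 → -11, R2 → -8, R3 → -8; maximin = -8.
Column maxima: C1 → -5, C2 → -2; minimax = -5.
-8 ≠ -5, so there is no saddle point; optimal play is mixed.
R1 is strictly dominated by R2, so Player I never plays it.
On the remaining 2×2 (R2, R3 vs C1, C2):
Let Player I play R2 with probability p. Expected payoff against C1: (-5)p + (-8)(1−p) = 3p − 8; against C2: (-8)p + (-2)(1−p) = −6p − 2.
Setting these equal: 3p − 8 = −6p − 2 ⇒ 9p = 6 ⇒ p = 2/3, and the value is (3)·(2/3) − 8 = -6.
For Player II: with q = P(C1), equating R2's and R3's payoffs gives 3q − 8 = −6q − 2 ⇒ q = 2/3.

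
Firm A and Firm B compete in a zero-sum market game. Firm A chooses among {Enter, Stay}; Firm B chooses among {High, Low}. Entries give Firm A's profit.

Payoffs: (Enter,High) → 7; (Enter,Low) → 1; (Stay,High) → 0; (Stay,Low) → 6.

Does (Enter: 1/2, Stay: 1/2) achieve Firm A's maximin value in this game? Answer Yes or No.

Yes

Against High this mix gives (1/2)·7 + (1/2)·0 = 7/2.
Against Low this mix gives (1/2)·1 + (1/2)·6 = 7/2.
All of Firm B's active replies (High, Low) yield 7/2, and no column does worse for Firm A. The mix makes Firm B indifferent and guarantees 7/2, so it is optimal.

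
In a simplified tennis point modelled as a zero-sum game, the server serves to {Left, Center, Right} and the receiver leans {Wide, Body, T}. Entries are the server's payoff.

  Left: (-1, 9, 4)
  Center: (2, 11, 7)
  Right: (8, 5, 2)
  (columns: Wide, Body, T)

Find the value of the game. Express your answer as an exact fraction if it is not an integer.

Row minima: Left → -1, Center → 2, Right → 2; maximin = 2.
Column maxima: Wide → 8, Body → 11, T → 7; minimax = 7.
2 ≠ 7, so there is no saddle point; optimal play is mixed.
Left is strictly dominated by Center, so the server never plays it.
Body is strictly dominated by T (it gives the server strictly more in every row), so the receiver never plays it.
On the remaining 2×2 (Center, Right vs Wide, T):
Let the server play Center with probability p. Expected payoff against Wide: 2p + 8(1−p) = −6p + 8; against T: 7p + 2(1−p) = 5p + 2.
Setting these equal: −6p + 8 = 5p + 2 ⇒ −11p = -6 ⇒ p = 6/11, and the value is (-6)·(6/11) + 8 = 52/11.
For the receiver: with q = P(Wide), equating Center's and Right's payoffs gives −5q + 7 = 6q + 2 ⇒ q = 5/11.

52/11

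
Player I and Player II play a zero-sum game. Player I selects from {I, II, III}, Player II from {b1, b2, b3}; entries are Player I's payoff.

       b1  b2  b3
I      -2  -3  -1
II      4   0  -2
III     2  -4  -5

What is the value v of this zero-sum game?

Row minima: I → -3, II → -2, III → -5; maximin = -2.
Column maxima: b1 → 4, b2 → 0, b3 → -1; minimax = -1.
-2 ≠ -1, so there is no saddle point; optimal play is mixed.
III is strictly dominated by II, so Player I never plays it.
b1 is strictly dominated by b2 (it gives Player I strictly more in every row), so Player II never plays it.
On the remaining 2×2 (I, II vs b2, b3):
Let Player I play I with probability p. Expected payoff against b2: (-3)p + 0(1−p) = −3p; against b3: (-1)p + (-2)(1−p) = p − 2.
Setting these equal: −3p = p − 2 ⇒ −4p = -2 ⇒ p = 1/2, and the value is (-3)·(1/2) = -3/2.
For Player II: with q = P(b2), equating I's and II's payoffs gives −2q − 1 = 2q − 2 ⇒ q = 1/4.

-3/2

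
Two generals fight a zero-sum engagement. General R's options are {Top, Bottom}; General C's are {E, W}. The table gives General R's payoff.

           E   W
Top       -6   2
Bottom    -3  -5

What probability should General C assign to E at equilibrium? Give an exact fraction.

7/10

Row minima: Top → -6, Bottom → -5; maximin = -5.
Column maxima: E → -3, W → 2; minimax = -3.
-5 ≠ -3, so there is no saddle point; optimal play is mixed.
Let General R play Top with probability p. Expected payoff against E: (-6)p + (-3)(1−p) = −3p − 3; against W: 2p + (-5)(1−p) = 7p − 5.
Setting these equal: −3p − 3 = 7p − 5 ⇒ −10p = -2 ⇒ p = 1/5, and the value is (-3)·(1/5) − 3 = -18/5.
For General C: with q = P(E), equating Top's and Bottom's payoffs gives −8q + 2 = 2q − 5 ⇒ q = 7/10.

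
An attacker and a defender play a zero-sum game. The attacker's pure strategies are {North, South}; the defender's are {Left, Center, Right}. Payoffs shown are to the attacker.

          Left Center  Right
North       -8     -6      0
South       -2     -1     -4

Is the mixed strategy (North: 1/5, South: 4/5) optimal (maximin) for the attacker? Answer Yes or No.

Yes

Against Left this mix gives (1/5)·(-8) + (4/5)·(-2) = -16/5.
Against Center this mix gives (1/5)·(-6) + (4/5)·(-1) = -2.
Against Right this mix gives (1/5)·0 + (4/5)·(-4) = -16/5.
All of the defender's active replies (Left, Right) yield -16/5, and no column does worse for the attacker. The mix makes the defender indifferent and guarantees -16/5, so it is optimal.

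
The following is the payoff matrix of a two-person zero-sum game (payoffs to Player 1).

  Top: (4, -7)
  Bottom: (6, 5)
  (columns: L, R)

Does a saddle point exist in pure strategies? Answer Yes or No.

Row minima: Top → -7, Bottom → 5; maximin = 5.
Column maxima: L → 6, R → 5; minimax = 5.
maximin = minimax = 5, so a saddle point exists.

Yes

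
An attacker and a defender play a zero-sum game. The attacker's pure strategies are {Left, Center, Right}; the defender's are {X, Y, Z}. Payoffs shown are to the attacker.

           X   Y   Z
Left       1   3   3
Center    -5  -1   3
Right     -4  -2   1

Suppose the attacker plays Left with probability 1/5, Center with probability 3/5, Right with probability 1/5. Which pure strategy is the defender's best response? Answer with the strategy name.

X

If the defender plays X, the attacker's expected payoff is (1/5)·1 + (3/5)·(-5) + (1/5)·(-4) = -18/5.
If the defender plays Y, the attacker's expected payoff is (1/5)·3 + (3/5)·(-1) + (1/5)·(-2) = -2/5.
If the defender plays Z, the attacker's expected payoff is (1/5)·3 + (3/5)·3 + (1/5)·1 = 13/5.
The defender minimizes the attacker's payoff; the smallest is -18/5, so the best response is X.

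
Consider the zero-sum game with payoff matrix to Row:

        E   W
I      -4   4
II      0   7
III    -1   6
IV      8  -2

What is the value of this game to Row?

Row minima: I → -4, II → 0, III → -1, IV → -2; maximin = 0.
Column maxima: E → 8, W → 7; minimax = 7.
0 ≠ 7, so there is no saddle point; optimal play is mixed.
I is strictly dominated by II, so Row never plays it.
III is strictly dominated by II, so Row never plays it.
On the remaining 2×2 (II, IV vs E, W):
Let Row play II with probability p. Expected payoff against E: 0p + 8(1−p) = −8p + 8; against W: 7p + (-2)(1−p) = 9p − 2.
Setting these equal: −8p + 8 = 9p − 2 ⇒ −17p = -10 ⇒ p = 10/17, and the value is (-8)·(10/17) + 8 = 56/17.
For Column: with q = P(E), equating II's and IV's payoffs gives −7q + 7 = 10q − 2 ⇒ q = 9/17.

56/17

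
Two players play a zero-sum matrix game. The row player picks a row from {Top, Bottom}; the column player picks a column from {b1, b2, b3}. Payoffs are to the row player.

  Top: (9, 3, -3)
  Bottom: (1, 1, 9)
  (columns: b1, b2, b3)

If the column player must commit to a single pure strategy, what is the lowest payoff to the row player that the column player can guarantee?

Column maxima: b1 → 9, b2 → 3, b3 → 9.
The smallest of these is 3.

3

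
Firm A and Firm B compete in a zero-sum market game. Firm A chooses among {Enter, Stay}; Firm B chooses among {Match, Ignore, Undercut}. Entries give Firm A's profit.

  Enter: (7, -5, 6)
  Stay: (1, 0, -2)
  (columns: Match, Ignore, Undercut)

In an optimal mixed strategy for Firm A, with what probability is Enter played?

Row minima: Enter → -5, Stay → -2; maximin = -2.
Column maxima: Match → 7, Ignore → 0, Undercut → 6; minimax = 0.
-2 ≠ 0, so there is no saddle point; optimal play is mixed.
Match is strictly dominated by Ignore (it gives Firm A strictly more in every row), so Firm B never plays it.
On the remaining 2×2 (Enter, Stay vs Ignore, Undercut):
Let Firm A play Enter with probability p. Expected payoff against Ignore: (-5)p + 0(1−p) = −5p; against Undercut: 6p + (-2)(1−p) = 8p − 2.
Setting these equal: −5p = 8p − 2 ⇒ −13p = -2 ⇒ p = 2/13, and the value is (-5)·(2/13) = -10/13.
For Firm B: with q = P(Ignore), equating Enter's and Stay's payoffs gives −11q + 6 = 2q − 2 ⇒ q = 8/13.

2/13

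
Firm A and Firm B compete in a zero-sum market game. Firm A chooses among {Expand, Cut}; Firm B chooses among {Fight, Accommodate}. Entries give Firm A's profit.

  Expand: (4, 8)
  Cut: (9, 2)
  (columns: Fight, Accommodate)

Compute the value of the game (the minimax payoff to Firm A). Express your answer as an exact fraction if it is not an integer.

64/11

Row minima: Expand → 4, Cut → 2; maximin = 4.
Column maxima: Fight → 9, Accommodate → 8; minimax = 8.
4 ≠ 8, so there is no saddle point; optimal play is mixed.
Let Firm A play Expand with probability p. Expected payoff against Fight: 4p + 9(1−p) = −5p + 9; against Accommodate: 8p + 2(1−p) = 6p + 2.
Setting these equal: −5p + 9 = 6p + 2 ⇒ −11p = -7 ⇒ p = 7/11, and the value is (-5)·(7/11) + 9 = 64/11.
For Firm B: with q = P(Fight), equating Expand's and Cut's payoffs gives −4q + 8 = 7q + 2 ⇒ q = 6/11.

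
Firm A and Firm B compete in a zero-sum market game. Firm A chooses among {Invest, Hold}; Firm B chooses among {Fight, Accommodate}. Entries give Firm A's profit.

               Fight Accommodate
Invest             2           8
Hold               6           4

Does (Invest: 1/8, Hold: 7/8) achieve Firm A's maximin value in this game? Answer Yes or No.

No

Against Fight this mix gives (1/8)·2 + (7/8)·6 = 11/2.
Against Accommodate this mix gives (1/8)·8 + (7/8)·4 = 9/2.
Firm B will play Accommodate, holding Firm A to 9/2. Shifting weight toward the row that does better against Accommodate would raise this floor (the equalizing mix achieves 5 against both Accommodate and Fight), so the proposed strategy is not optimal.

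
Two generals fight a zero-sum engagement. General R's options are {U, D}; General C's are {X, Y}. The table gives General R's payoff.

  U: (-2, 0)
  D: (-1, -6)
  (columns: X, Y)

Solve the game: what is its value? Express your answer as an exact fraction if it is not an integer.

Row minima: U → -2, D → -6; maximin = -2.
Column maxima: X → -1, Y → 0; minimax = -1.
-2 ≠ -1, so there is no saddle point; optimal play is mixed.
Let General R play U with probability p. Expected payoff against X: (-2)p + (-1)(1−p) = −p − 1; against Y: 0p + (-6)(1−p) = 6p − 6.
Setting these equal: −p − 1 = 6p − 6 ⇒ −7p = -5 ⇒ p = 5/7, and the value is (-1)·(5/7) − 1 = -12/7.
For General C: with q = P(X), equating U's and D's payoffs gives −2q = 5q − 6 ⇒ q = 6/7.

-12/7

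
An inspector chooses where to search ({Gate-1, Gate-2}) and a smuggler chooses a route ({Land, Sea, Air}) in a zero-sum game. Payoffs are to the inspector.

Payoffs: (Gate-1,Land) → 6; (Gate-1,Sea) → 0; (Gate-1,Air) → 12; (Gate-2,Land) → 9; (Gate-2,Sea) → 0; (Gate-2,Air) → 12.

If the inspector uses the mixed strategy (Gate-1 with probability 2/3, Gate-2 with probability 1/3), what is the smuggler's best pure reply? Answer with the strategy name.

Sea

If the smuggler plays Land, the inspector's expected payoff is (2/3)·6 + (1/3)·9 = 7.
If the smuggler plays Sea, the inspector's expected payoff is (2/3)·0 + (1/3)·0 = 0.
If the smuggler plays Air, the inspector's expected payoff is (2/3)·12 + (1/3)·12 = 12.
The smuggler minimizes the inspector's payoff; the smallest is 0, so the best response is Sea.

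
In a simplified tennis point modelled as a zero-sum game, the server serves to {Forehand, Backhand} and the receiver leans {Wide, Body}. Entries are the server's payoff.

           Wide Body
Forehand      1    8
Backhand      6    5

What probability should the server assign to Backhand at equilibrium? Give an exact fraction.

7/8

Row minima: Forehand → 1, Backhand → 5; maximin = 5.
Column maxima: Wide → 6, Body → 8; minimax = 6.
5 ≠ 6, so there is no saddle point; optimal play is mixed.
Let the server play Forehand with probability p. Expected payoff against Wide: 1p + 6(1−p) = −5p + 6; against Body: 8p + 5(1−p) = 3p + 5.
Setting these equal: −5p + 6 = 3p + 5 ⇒ −8p = -1 ⇒ p = 1/8, and the value is (-5)·(1/8) + 6 = 43/8.
For the receiver: with q = P(Wide), equating Forehand's and Backhand's payoffs gives −7q + 8 = q + 5 ⇒ q = 3/8.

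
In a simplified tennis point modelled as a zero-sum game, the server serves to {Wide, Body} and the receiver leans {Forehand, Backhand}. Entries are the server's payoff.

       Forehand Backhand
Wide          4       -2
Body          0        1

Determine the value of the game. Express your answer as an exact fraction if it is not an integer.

Row minima: Wide → -2, Body → 0; maximin = 0.
Column maxima: Forehand → 4, Backhand → 1; minimax = 1.
0 ≠ 1, so there is no saddle point; optimal play is mixed.
Let the server play Wide with probability p. Expected payoff against Forehand: 4p + 0(1−p) = 4p; against Backhand: (-2)p + 1(1−p) = −3p + 1.
Setting these equal: 4p = −3p + 1 ⇒ 7p = 1 ⇒ p = 1/7, and the value is (4)·(1/7) = 4/7.
For the receiver: with q = P(Forehand), equating Wide's and Body's payoffs gives 6q − 2 = −q + 1 ⇒ q = 3/7.

4/7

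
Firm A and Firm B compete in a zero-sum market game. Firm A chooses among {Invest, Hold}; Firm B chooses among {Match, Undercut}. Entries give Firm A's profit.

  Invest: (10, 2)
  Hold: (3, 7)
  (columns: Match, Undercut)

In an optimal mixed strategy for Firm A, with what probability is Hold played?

Row minima: Invest → 2, Hold → 3; maximin = 3.
Column maxima: Match → 10, Undercut → 7; minimax = 7.
3 ≠ 7, so there is no saddle point; optimal play is mixed.
Let Firm A play Invest with probability p. Expected payoff against Match: 10p + 3(1−p) = 7p + 3; against Undercut: 2p + 7(1−p) = −5p + 7.
Setting these equal: 7p + 3 = −5p + 7 ⇒ 12p = 4 ⇒ p = 1/3, and the value is (7)·(1/3) + 3 = 16/3.
For Firm B: with q = P(Match), equating Invest's and Hold's payoffs gives 8q + 2 = −4q + 7 ⇒ q = 5/12.

2/3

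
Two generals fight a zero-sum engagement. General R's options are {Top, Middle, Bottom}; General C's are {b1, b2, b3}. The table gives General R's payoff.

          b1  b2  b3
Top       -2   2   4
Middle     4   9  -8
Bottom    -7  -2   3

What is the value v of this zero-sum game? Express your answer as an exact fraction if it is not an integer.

0

Row minima: Top → -2, Middle → -8, Bottom → -7; maximin = -2.
Column maxima: b1 → 4, b2 → 9, b3 → 4; minimax = 4.
-2 ≠ 4, so there is no saddle point; optimal play is mixed.
Bottom is strictly dominated by Top, so General R never plays it.
b2 is strictly dominated by b1 (it gives General R strictly more in every row), so General C never plays it.
On the remaining 2×2 (Top, Middle vs b1, b3):
Let General R play Top with probability p. Expected payoff against b1: (-2)p + 4(1−p) = −6p + 4; against b3: 4p + (-8)(1−p) = 12p − 8.
Setting these equal: −6p + 4 = 12p − 8 ⇒ −18p = -12 ⇒ p = 2/3, and the value is (-6)·(2/3) + 4 = 0.
For General C: with q = P(b1), equating Top's and Middle's payoffs gives −6q + 4 = 12q − 8 ⇒ q = 2/3.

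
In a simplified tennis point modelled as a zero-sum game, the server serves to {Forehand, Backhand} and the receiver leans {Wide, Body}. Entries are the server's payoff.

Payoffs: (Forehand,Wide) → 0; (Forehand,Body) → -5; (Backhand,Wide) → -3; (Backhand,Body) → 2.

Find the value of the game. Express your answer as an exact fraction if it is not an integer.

-3/2

Row minima: Forehand → -5, Backhand → -3; maximin = -3.
Column maxima: Wide → 0, Body → 2; minimax = 0.
-3 ≠ 0, so there is no saddle point; optimal play is mixed.
Let the server play Forehand with probability p. Expected payoff against Wide: 0p + (-3)(1−p) = 3p − 3; against Body: (-5)p + 2(1−p) = −7p + 2.
Setting these equal: 3p − 3 = −7p + 2 ⇒ 10p = 5 ⇒ p = 1/2, and the value is (3)·(1/2) − 3 = -3/2.
For the receiver: with q = P(Wide), equating Forehand's and Backhand's payoffs gives 5q − 5 = −5q + 2 ⇒ q = 7/10.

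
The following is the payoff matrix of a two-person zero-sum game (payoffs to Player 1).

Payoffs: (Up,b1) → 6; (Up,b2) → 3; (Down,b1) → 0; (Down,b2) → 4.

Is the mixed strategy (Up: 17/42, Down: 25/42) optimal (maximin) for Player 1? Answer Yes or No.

No

Against b1 this mix gives (17/42)·6 + (25/42)·0 = 17/7.
Against b2 this mix gives (17/42)·3 + (25/42)·4 = 151/42.
Player 2 will play b1, holding Player 1 to 17/7. Shifting weight toward the row that does better against b1 would raise this floor (the equalizing mix achieves 24/7 against both b1 and b2), so the proposed strategy is not optimal.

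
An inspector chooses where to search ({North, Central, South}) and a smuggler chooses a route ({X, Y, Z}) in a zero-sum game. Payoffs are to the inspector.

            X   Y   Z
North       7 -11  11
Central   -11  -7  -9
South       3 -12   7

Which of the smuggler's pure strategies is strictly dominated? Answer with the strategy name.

Z

X holds the inspector's payoff strictly below Z in every row: 7 < 11, -11 < -9, 3 < 7.
So Z is strictly dominated for the smuggler.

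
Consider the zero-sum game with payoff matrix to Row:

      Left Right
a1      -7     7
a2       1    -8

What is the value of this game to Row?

Row minima: a1 → -7, a2 → -8; maximin = -7.
Column maxima: Left → 1, Right → 7; minimax = 1.
-7 ≠ 1, so there is no saddle point; optimal play is mixed.
Let Row play a1 with probability p. Expected payoff against Left: (-7)p + 1(1−p) = −8p + 1; against Right: 7p + (-8)(1−p) = 15p − 8.
Setting these equal: −8p + 1 = 15p − 8 ⇒ −23p = -9 ⇒ p = 9/23, and the value is (-8)·(9/23) + 1 = -49/23.
For Column: with q = P(Left), equating a1's and a2's payoffs gives −14q + 7 = 9q − 8 ⇒ q = 15/23.

-49/23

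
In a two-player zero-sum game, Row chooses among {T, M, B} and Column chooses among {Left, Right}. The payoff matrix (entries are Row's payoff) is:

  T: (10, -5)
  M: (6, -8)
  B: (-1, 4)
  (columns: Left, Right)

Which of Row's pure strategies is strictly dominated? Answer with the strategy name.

M

T gives a strictly higher payoff than M against every column: 10 > 6, -5 > -8.
So M is strictly dominated and Row never plays it.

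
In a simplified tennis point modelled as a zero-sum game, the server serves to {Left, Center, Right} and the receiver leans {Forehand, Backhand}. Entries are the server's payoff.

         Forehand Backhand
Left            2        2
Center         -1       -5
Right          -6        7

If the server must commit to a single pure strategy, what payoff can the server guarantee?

Row minima: Left → 2, Center → -5, Right → -6.
The best of these is 2.

2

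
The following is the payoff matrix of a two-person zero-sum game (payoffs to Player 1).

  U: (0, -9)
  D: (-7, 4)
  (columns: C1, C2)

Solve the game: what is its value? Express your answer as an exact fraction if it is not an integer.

Row minima: U → -9, D → -7; maximin = -7.
Column maxima: C1 → 0, C2 → 4; minimax = 0.
-7 ≠ 0, so there is no saddle point; optimal play is mixed.
Let Player 1 play U with probability p. Expected payoff against C1: 0p + (-7)(1−p) = 7p − 7; against C2: (-9)p + 4(1−p) = −13p + 4.
Setting these equal: 7p − 7 = −13p + 4 ⇒ 20p = 11 ⇒ p = 11/20, and the value is (7)·(11/20) − 7 = -63/20.
For Player 2: with q = P(C1), equating U's and D's payoffs gives 9q − 9 = −11q + 4 ⇒ q = 13/20.

-63/20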